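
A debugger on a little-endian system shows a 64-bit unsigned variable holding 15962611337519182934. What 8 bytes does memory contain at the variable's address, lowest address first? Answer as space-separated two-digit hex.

56 34 74 1C 70 96 86 DD

15962611337519182934 in hexadecimal, padded to 64 bits, is 0xDD8696701C743456.
Split into bytes (most-significant first): DD 86 96 70 1C 74 34 56.
Little-endian: lowest address holds the least-significant byte.
So at ascending addresses the bytes are 56 34 74 1C 70 96 86 DD.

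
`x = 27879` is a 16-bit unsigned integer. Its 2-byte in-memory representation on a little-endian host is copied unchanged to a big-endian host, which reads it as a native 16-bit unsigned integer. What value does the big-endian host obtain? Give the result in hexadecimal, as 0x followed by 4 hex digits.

27879 in 16-bit hexadecimal is 0x6CE7.
Stored little-endian, the bytes at ascending addresses are E7 6C.
Read back as big-endian, the last byte is least significant, giving 0xE76C.

0xE76C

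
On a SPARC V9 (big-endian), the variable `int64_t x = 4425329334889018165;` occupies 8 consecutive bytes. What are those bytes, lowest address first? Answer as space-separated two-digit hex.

3D 69 ED 95 6C 2C F3 35

4425329334889018165 in hexadecimal, padded to 64 bits, is 0x3D69ED956C2CF335.
Split into bytes (most-significant first): 3D 69 ED 95 6C 2C F3 35.
In big-endian order the high byte comes first in memory.
So the memory order matches the most-significant-first order: 3D 69 ED 95 6C 2C F3 35.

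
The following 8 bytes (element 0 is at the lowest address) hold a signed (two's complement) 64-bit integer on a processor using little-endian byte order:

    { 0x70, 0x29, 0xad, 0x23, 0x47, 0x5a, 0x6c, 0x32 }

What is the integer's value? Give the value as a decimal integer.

3633378260968876400

In little-endian order the low byte comes first in memory.
Reassemble most-significant byte first: 32 6C 5A 47 23 AD 29 70 → 0x326C5A4723AD2970.
0x326C5A4723AD2970 = 3633378260968876400.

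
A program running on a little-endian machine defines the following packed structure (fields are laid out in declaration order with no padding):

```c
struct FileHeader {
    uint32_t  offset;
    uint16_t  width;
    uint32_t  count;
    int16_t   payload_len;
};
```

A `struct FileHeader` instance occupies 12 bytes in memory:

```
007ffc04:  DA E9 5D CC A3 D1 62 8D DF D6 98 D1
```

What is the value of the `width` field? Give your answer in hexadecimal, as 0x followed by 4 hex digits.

0xD1A3

`width` follows `offset` (4 bytes), so it starts at byte offset 4 and occupies 2 bytes.
Bytes at offsets 4..5: A3 D1.
Little-endian: lowest address holds the least-significant byte.
Reassemble most-significant byte first: D1 A3 → 0xD1A3.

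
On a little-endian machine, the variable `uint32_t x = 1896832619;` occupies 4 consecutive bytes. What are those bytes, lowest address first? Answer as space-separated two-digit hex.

1896832619 in hexadecimal, padded to 32 bits, is 0x710F5E6B.
Split into bytes (most-significant first): 71 0F 5E 6B.
Little-endian: lowest address holds the least-significant byte.
So at ascending addresses the bytes are 6B 5E 0F 71.

6B 5E 0F 71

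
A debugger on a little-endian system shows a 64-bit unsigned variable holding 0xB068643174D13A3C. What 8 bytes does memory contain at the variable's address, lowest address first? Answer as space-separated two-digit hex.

Split into bytes (most-significant first): B0 68 64 31 74 D1 3A 3C.
In little-endian order the low byte comes first in memory.
So at ascending addresses the bytes are 3C 3A D1 74 31 64 68 B0.

3C 3A D1 74 31 64 68 B0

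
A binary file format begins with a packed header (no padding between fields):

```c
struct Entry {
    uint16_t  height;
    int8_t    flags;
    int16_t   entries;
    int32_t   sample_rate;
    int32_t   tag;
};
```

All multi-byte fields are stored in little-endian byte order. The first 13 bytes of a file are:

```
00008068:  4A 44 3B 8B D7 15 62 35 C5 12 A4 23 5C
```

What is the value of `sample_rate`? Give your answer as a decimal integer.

-986357227

`sample_rate` follows `height` (2 B), `flags` (1 B), `entries` (2 B), so it starts at offset 2 + 1 + 2 = 5 and occupies 4 bytes.
Bytes at offsets 5..8: 15 62 35 C5.
Little-endian: lowest address holds the least-significant byte.
Reassemble most-significant byte first: C5 35 62 15 → 0xC5356215.
Top bit is set, so as a signed 32-bit value this is 0xC5356215 − 2^32 = -986357227.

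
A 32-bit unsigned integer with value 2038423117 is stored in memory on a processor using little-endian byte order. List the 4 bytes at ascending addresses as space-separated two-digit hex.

4D DE 7F 79

2038423117 in hexadecimal, padded to 32 bits, is 0x797FDE4D.
Split into bytes (most-significant first): 79 7F DE 4D.
Little-endian stores the least-significant byte at the lowest address.
So at ascending addresses the bytes are 4D DE 7F 79.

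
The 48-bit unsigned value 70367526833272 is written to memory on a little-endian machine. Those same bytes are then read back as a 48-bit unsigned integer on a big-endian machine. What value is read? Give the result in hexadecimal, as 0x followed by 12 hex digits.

0x78CC70B7FF3F

70367526833272 in 48-bit hexadecimal is 0x3FFFB770CC78.
Stored little-endian, the bytes at ascending addresses are 78 CC 70 B7 FF 3F.
Read back as big-endian, the last byte is least significant, giving 0x78CC70B7FF3F.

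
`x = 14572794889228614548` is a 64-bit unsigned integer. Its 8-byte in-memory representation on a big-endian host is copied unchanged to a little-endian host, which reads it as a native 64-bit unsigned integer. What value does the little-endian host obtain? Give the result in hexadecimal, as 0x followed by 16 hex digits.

0x947B19E5BDF73CCA

14572794889228614548 in 64-bit hexadecimal is 0xCA3CF7BDE5197B94.
Stored big-endian, the bytes at ascending addresses are CA 3C F7 BD E5 19 7B 94.
Read back as little-endian, the first byte is least significant, giving 0x947B19E5BDF73CCA.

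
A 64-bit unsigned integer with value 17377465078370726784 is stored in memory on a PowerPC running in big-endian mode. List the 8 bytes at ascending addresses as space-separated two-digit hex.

F1 29 28 6B 45 0A F3 80

17377465078370726784 in hexadecimal, padded to 64 bits, is 0xF129286B450AF380.
Split into bytes (most-significant first): F1 29 28 6B 45 0A F3 80.
Big-endian stores the most-significant byte at the lowest address.
So the memory order matches the most-significant-first order: F1 29 28 6B 45 0A F3 80.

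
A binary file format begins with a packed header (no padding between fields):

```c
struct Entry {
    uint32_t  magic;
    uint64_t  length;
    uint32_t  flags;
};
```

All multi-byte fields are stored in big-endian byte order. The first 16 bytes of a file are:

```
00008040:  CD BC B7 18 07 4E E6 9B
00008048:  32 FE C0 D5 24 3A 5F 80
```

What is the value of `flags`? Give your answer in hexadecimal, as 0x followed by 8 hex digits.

0x243A5F80

`flags` follows `magic` (4 B), `length` (8 B), so it starts at offset 4 + 8 = 12 and occupies 4 bytes.
Bytes at offsets 12..15: 24 3A 5F 80.
In big-endian order the high byte comes first in memory.
The bytes are already most-significant first: 0x243A5F80.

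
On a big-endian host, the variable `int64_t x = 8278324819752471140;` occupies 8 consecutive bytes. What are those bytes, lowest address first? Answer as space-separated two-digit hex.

72 E2 84 90 28 A5 4A 64

8278324819752471140 in hexadecimal, padded to 64 bits, is 0x72E2849028A54A64.
Split into bytes (most-significant first): 72 E2 84 90 28 A5 4A 64.
Big-endian stores the most-significant byte at the lowest address.
So the memory order matches the most-significant-first order: 72 E2 84 90 28 A5 4A 64.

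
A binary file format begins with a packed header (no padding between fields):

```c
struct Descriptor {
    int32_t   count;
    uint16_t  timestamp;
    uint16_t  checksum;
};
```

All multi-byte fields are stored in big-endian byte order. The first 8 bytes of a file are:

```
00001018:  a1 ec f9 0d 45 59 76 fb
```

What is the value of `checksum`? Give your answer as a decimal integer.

`checksum` follows `count` (4 B), `timestamp` (2 B), so it starts at offset 4 + 2 = 6 and occupies 2 bytes.
Bytes at offsets 6..7: 76 FB.
Big-endian stores the most-significant byte at the lowest address.
The bytes are already most-significant first: 0x76FB.
0x76FB = 30459.

30459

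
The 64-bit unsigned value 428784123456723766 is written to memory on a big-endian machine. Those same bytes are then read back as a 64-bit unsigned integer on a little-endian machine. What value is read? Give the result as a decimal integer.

428784123456723766 in 64-bit hexadecimal is 0x05F358E373F71B36.
Stored big-endian, the bytes at ascending addresses are 05 F3 58 E3 73 F7 1B 36.
Read back as little-endian, the first byte is least significant, giving 0x361BF773E358F305.
0x361BF773E358F305 = 3898981979526853381.

3898981979526853381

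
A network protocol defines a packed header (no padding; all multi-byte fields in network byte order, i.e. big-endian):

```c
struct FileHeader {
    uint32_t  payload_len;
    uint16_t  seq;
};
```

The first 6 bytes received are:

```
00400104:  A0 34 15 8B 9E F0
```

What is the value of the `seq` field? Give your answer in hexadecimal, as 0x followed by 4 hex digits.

`seq` follows `payload_len` (4 bytes), so it starts at byte offset 4 and occupies 2 bytes.
Bytes at offsets 4..5: 9E F0.
Big-endian: lowest address holds the most-significant byte.
The bytes are already most-significant first: 0x9EF0.

0x9EF0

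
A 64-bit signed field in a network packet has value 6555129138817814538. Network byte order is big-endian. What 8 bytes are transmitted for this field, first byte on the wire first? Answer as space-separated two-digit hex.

6555129138817814538 in hexadecimal, padded to 64 bits, is 0x5AF87F38A00C500A.
Split into bytes (most-significant first): 5A F8 7F 38 A0 0C 50 0A.
In big-endian order the high byte comes first in memory.
So the memory order matches the most-significant-first order: 5A F8 7F 38 A0 0C 50 0A.

5A F8 7F 38 A0 0C 50 0A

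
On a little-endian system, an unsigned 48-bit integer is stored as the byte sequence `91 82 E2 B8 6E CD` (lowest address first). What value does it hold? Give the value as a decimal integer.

In little-endian order the low byte comes first in memory.
Reassemble most-significant byte first: CD 6E B8 E2 82 91 → 0xCD6EB8E28291.
0xCD6EB8E28291 = 225875431948945.

225875431948945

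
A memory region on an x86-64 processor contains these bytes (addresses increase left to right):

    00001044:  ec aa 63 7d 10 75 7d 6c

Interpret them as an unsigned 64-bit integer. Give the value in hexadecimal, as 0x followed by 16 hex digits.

0x6C7D75107D63AAEC

Little-endian stores the least-significant byte at the lowest address.
Reassemble most-significant byte first: 6C 7D 75 10 7D 63 AA EC → 0x6C7D75107D63AAEC.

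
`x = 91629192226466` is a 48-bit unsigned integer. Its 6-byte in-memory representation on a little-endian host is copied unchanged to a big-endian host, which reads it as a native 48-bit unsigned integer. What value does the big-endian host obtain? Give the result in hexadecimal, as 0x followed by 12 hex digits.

0xA22674155653

91629192226466 in 48-bit hexadecimal is 0x5356157426A2.
Stored little-endian, the bytes at ascending addresses are A2 26 74 15 56 53.
Read back as big-endian, the last byte is least significant, giving 0xA22674155653.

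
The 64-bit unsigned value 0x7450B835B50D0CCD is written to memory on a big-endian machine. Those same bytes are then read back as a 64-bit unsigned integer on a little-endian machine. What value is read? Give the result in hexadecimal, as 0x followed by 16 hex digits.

Stored big-endian, the bytes at ascending addresses are 74 50 B8 35 B5 0D 0C CD.
Read back as little-endian, the first byte is least significant, giving 0xCD0C0DB535B85074.

0xCD0C0DB535B85074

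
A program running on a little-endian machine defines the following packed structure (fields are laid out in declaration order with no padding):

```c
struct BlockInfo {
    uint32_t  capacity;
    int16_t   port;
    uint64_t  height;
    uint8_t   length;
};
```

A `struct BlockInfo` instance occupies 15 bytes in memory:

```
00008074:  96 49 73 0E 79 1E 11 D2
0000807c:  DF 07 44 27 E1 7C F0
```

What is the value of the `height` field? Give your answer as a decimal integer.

`height` follows `capacity` (4 B), `port` (2 B), so it starts at offset 4 + 2 = 6 and occupies 8 bytes.
Bytes at offsets 6..13: 11 D2 DF 07 44 27 E1 7C.
Little-endian stores the least-significant byte at the lowest address.
Reassemble most-significant byte first: 7C E1 27 44 07 DF D2 11 → 0x7CE1274407DFD211.
0x7CE1274407DFD211 = 8998516703606329873.

8998516703606329873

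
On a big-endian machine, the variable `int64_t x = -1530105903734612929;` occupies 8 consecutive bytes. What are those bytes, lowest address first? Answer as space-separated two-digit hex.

Two's complement of -1530105903734612929 in 64 bits: 1530105903734612929 = 0x153C07366CD463C1; invert → 0xEAC3F8C9932B9C3E; add 1 → 0xEAC3F8C9932B9C3F.
Split into bytes (most-significant first): EA C3 F8 C9 93 2B 9C 3F.
Big-endian stores the most-significant byte at the lowest address.
So the memory order matches the most-significant-first order: EA C3 F8 C9 93 2B 9C 3F.

EA C3 F8 C9 93 2B 9C 3F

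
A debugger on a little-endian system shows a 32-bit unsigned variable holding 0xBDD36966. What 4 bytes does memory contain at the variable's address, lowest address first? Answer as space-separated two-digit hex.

Split into bytes (most-significant first): BD D3 69 66.
In little-endian order the low byte comes first in memory.
So at ascending addresses the bytes are 66 69 D3 BD.

66 69 D3 BD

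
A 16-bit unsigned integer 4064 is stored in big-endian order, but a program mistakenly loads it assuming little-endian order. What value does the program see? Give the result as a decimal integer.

57359

4064 in 16-bit hexadecimal is 0x0FE0.
Stored big-endian, the bytes at ascending addresses are 0F E0.
Read back as little-endian, the first byte is least significant, giving 0xE00F.
0xE00F = 57359.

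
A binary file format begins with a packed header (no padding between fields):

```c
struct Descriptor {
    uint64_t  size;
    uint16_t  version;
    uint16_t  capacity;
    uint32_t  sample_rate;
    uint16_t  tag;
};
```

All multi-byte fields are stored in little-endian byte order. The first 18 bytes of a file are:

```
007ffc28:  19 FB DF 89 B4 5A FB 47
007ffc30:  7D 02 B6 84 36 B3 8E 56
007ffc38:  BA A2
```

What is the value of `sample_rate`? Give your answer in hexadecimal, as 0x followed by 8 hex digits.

`sample_rate` follows `size` (8 B), `version` (2 B), `capacity` (2 B), so it starts at offset 8 + 2 + 2 = 12 and occupies 4 bytes.
Bytes at offsets 12..15: 36 B3 8E 56.
In little-endian order the low byte comes first in memory.
Reassemble most-significant byte first: 56 8E B3 36 → 0x568EB336.

0x568EB336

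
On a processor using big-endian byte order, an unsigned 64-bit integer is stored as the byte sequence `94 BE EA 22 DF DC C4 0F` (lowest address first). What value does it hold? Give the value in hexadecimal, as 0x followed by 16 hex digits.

In big-endian order the high byte comes first in memory.
The bytes are already most-significant first: 0x94BEEA22DFDCC40F.

0x94BEEA22DFDCC40F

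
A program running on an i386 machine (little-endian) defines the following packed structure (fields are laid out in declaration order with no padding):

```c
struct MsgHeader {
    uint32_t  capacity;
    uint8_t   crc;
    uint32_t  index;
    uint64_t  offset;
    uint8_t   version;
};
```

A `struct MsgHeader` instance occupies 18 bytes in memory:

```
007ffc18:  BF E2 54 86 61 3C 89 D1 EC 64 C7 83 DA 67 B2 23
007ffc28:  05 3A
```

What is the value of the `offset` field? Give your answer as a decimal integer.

370335753491957604

`offset` follows `capacity` (4 B), `crc` (1 B), `index` (4 B), so it starts at offset 4 + 1 + 4 = 9 and occupies 8 bytes.
Bytes at offsets 9..16: 64 C7 83 DA 67 B2 23 05.
In little-endian order the low byte comes first in memory.
Reassemble most-significant byte first: 05 23 B2 67 DA 83 C7 64 → 0x0523B267DA83C764.
0x0523B267DA83C764 = 370335753491957604.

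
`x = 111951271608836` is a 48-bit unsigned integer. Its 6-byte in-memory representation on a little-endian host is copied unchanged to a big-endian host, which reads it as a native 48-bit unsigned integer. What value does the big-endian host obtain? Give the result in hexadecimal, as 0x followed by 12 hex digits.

0x04C2C6AFD165

111951271608836 in 48-bit hexadecimal is 0x65D1AFC6C204.
Stored little-endian, the bytes at ascending addresses are 04 C2 C6 AF D1 65.
Read back as big-endian, the last byte is least significant, giving 0x04C2C6AFD165.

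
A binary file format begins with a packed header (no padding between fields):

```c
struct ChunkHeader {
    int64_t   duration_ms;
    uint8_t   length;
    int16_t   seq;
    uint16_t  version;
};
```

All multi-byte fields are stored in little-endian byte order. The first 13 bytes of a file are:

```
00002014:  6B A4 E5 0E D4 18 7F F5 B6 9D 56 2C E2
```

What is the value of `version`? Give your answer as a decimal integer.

57900

`version` follows `duration_ms` (8 B), `length` (1 B), `seq` (2 B), so it starts at offset 8 + 1 + 2 = 11 and occupies 2 bytes.
Bytes at offsets 11..12: 2C E2.
Little-endian: lowest address holds the least-significant byte.
Reassemble most-significant byte first: E2 2C → 0xE22C.
0xE22C = 57900.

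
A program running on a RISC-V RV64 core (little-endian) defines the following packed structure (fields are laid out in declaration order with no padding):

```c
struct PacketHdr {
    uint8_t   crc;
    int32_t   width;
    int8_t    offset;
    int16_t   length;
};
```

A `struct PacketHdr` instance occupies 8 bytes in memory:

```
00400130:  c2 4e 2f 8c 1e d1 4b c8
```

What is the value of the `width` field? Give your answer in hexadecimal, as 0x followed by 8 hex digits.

0x1E8C2F4E

`width` follows `crc` (1 byte), so it starts at byte offset 1 and occupies 4 bytes.
Bytes at offsets 1..4: 4E 2F 8C 1E.
In little-endian order the low byte comes first in memory.
Reassemble most-significant byte first: 1E 8C 2F 4E → 0x1E8C2F4E.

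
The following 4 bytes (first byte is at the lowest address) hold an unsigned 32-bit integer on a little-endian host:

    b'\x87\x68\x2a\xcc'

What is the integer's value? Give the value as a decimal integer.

Little-endian stores the least-significant byte at the lowest address.
Reassemble most-significant byte first: CC 2A 68 87 → 0xCC2A6887.
0xCC2A6887 = 3425331335.

3425331335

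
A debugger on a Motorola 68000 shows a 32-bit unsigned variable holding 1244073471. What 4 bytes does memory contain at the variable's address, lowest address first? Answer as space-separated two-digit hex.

1244073471 in hexadecimal, padded to 32 bits, is 0x4A270DFF.
Split into bytes (most-significant first): 4A 27 0D FF.
Big-endian: lowest address holds the most-significant byte.
So the memory order matches the most-significant-first order: 4A 27 0D FF.

4A 27 0D FF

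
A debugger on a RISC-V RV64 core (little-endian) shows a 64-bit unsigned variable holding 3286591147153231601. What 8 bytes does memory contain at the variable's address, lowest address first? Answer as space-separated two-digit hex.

F1 0E 03 38 3C 51 9C 2D

3286591147153231601 in hexadecimal, padded to 64 bits, is 0x2D9C513C38030EF1.
Split into bytes (most-significant first): 2D 9C 51 3C 38 03 0E F1.
In little-endian order the low byte comes first in memory.
So at ascending addresses the bytes are F1 0E 03 38 3C 51 9C 2D.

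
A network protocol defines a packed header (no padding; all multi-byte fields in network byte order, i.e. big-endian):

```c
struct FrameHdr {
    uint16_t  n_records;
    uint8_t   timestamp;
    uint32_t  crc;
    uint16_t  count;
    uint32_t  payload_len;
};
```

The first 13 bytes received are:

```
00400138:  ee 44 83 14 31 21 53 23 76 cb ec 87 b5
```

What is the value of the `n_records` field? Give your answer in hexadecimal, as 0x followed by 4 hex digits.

`n_records` is the first field, at byte offset 0, occupying 2 bytes.
Bytes at offsets 0..1: EE 44.
Big-endian: lowest address holds the most-significant byte.
The bytes are already most-significant first: 0xEE44.

0xEE44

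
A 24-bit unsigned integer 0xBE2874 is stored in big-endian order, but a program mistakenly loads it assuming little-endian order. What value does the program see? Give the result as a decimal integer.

Stored big-endian, the bytes at ascending addresses are BE 28 74.
Read back as little-endian, the first byte is least significant, giving 0x7428BE.
0x7428BE = 7612606.

7612606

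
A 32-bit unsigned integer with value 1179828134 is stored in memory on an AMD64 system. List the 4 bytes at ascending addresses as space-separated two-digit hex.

1179828134 in hexadecimal, padded to 32 bits, is 0x4652BFA6.
Split into bytes (most-significant first): 46 52 BF A6.
In little-endian order the low byte comes first in memory.
So at ascending addresses the bytes are A6 BF 52 46.

A6 BF 52 46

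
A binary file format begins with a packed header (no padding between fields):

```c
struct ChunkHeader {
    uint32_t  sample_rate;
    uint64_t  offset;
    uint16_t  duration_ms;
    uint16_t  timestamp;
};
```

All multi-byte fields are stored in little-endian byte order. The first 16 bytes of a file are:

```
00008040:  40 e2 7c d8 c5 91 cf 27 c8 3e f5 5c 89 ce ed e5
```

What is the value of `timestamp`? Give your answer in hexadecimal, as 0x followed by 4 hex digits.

`timestamp` follows `sample_rate` (4 B), `offset` (8 B), `duration_ms` (2 B), so it starts at offset 4 + 8 + 2 = 14 and occupies 2 bytes.
Bytes at offsets 14..15: ED E5.
Little-endian: lowest address holds the least-significant byte.
Reassemble most-significant byte first: E5 ED → 0xE5ED.

0xE5ED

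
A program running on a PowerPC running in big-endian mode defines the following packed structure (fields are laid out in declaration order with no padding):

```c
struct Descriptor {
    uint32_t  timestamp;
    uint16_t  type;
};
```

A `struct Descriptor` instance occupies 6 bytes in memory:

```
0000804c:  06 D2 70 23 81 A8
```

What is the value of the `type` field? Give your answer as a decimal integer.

`type` follows `timestamp` (4 bytes), so it starts at byte offset 4 and occupies 2 bytes.
Bytes at offsets 4..5: 81 A8.
Big-endian stores the most-significant byte at the lowest address.
The bytes are already most-significant first: 0x81A8.
0x81A8 = 33192.

33192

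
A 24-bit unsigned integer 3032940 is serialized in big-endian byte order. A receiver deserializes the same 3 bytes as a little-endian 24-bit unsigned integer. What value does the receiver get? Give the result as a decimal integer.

7096110

3032940 in 24-bit hexadecimal is 0x2E476C.
Stored big-endian, the bytes at ascending addresses are 2E 47 6C.
Read back as little-endian, the first byte is least significant, giving 0x6C472E.
0x6C472E = 7096110.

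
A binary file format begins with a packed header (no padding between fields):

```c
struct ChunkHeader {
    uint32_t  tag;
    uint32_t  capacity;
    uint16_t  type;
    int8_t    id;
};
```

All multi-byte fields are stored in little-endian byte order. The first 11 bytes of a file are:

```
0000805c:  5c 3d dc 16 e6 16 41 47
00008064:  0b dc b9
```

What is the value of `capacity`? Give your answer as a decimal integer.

`capacity` follows `tag` (4 bytes), so it starts at byte offset 4 and occupies 4 bytes.
Bytes at offsets 4..7: E6 16 41 47.
Little-endian stores the least-significant byte at the lowest address.
Reassemble most-significant byte first: 47 41 16 E6 → 0x474116E6.
0x474116E6 = 1195448038.

1195448038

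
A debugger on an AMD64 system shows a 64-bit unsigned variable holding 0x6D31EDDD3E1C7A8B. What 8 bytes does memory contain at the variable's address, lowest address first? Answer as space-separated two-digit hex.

8B 7A 1C 3E DD ED 31 6D

Split into bytes (most-significant first): 6D 31 ED DD 3E 1C 7A 8B.
Little-endian stores the least-significant byte at the lowest address.
So at ascending addresses the bytes are 8B 7A 1C 3E DD ED 31 6D.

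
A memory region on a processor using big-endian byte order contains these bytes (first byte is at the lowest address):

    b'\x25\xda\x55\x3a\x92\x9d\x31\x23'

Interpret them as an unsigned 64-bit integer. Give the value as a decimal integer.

In big-endian order the high byte comes first in memory.
The bytes are already most-significant first: 0x25DA553A929D3123.
0x25DA553A929D3123 = 2727586234382496035.

2727586234382496035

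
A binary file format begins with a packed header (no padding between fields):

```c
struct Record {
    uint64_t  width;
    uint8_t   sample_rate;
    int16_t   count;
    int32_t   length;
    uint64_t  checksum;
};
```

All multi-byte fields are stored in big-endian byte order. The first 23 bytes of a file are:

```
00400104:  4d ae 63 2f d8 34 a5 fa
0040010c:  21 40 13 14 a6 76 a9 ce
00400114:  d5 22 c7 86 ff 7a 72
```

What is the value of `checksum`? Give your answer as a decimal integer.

14903856782211250802

`checksum` follows `width` (8 B), `sample_rate` (1 B), `count` (2 B), `length` (4 B), so it starts at offset 8 + 1 + 2 + 4 = 15 and occupies 8 bytes.
Bytes at offsets 15..22: CE D5 22 C7 86 FF 7A 72.
Big-endian: lowest address holds the most-significant byte.
The bytes are already most-significant first: 0xCED522C786FF7A72.
0xCED522C786FF7A72 = 14903856782211250802.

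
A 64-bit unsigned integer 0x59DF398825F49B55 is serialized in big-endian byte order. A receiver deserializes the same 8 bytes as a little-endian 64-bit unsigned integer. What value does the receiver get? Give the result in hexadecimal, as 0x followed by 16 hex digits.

0x559BF4258839DF59

Stored big-endian, the bytes at ascending addresses are 59 DF 39 88 25 F4 9B 55.
Read back as little-endian, the first byte is least significant, giving 0x559BF4258839DF59.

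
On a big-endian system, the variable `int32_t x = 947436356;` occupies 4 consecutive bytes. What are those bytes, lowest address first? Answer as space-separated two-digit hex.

947436356 in hexadecimal, padded to 32 bits, is 0x3878BB44.
Split into bytes (most-significant first): 38 78 BB 44.
Big-endian: lowest address holds the most-significant byte.
So the memory order matches the most-significant-first order: 38 78 BB 44.

38 78 BB 44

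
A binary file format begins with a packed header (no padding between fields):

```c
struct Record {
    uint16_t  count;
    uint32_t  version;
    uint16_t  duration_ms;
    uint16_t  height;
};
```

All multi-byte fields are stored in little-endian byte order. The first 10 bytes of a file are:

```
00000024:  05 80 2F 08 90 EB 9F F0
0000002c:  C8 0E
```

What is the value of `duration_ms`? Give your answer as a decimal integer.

61599

`duration_ms` follows `count` (2 B), `version` (4 B), so it starts at offset 2 + 4 = 6 and occupies 2 bytes.
Bytes at offsets 6..7: 9F F0.
Little-endian stores the least-significant byte at the lowest address.
Reassemble most-significant byte first: F0 9F → 0xF09F.
0xF09F = 61599.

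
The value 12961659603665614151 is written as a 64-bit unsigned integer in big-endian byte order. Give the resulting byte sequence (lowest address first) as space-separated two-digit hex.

B3 E1 10 BC 58 04 F5 47

12961659603665614151 in hexadecimal, padded to 64 bits, is 0xB3E110BC5804F547.
Split into bytes (most-significant first): B3 E1 10 BC 58 04 F5 47.
In big-endian order the high byte comes first in memory.
So the memory order matches the most-significant-first order: B3 E1 10 BC 58 04 F5 47.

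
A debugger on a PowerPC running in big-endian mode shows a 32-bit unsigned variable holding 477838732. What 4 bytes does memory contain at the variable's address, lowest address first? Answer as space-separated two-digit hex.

477838732 in hexadecimal, padded to 32 bits, is 0x1C7B3D8C.
Split into bytes (most-significant first): 1C 7B 3D 8C.
Big-endian: lowest address holds the most-significant byte.
So the memory order matches the most-significant-first order: 1C 7B 3D 8C.

1C 7B 3D 8C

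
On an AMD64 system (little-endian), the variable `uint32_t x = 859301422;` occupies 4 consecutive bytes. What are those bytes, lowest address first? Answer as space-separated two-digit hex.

859301422 in hexadecimal, padded to 32 bits, is 0x3337E62E.
Split into bytes (most-significant first): 33 37 E6 2E.
Little-endian: lowest address holds the least-significant byte.
So at ascending addresses the bytes are 2E E6 37 33.

2E E6 37 33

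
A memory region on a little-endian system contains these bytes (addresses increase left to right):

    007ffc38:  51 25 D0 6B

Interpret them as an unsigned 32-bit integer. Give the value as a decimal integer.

1808803153

Little-endian: lowest address holds the least-significant byte.
Reassemble most-significant byte first: 6B D0 25 51 → 0x6BD02551.
0x6BD02551 = 1808803153.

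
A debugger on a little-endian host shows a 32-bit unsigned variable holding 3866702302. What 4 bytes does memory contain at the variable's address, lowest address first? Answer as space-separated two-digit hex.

DE 31 79 E6

3866702302 in hexadecimal, padded to 32 bits, is 0xE67931DE.
Split into bytes (most-significant first): E6 79 31 DE.
Little-endian stores the least-significant byte at the lowest address.
So at ascending addresses the bytes are DE 31 79 E6.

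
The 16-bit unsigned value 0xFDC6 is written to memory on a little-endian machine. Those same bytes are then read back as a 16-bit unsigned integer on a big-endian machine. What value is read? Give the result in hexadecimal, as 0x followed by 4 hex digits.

Stored little-endian, the bytes at ascending addresses are C6 FD.
Read back as big-endian, the last byte is least significant, giving 0xC6FD.

0xC6FD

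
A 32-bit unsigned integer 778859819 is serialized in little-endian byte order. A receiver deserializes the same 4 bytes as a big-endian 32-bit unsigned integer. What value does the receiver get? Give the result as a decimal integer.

778859819 in 32-bit hexadecimal is 0x2E6C752B.
Stored little-endian, the bytes at ascending addresses are 2B 75 6C 2E.
Read back as big-endian, the last byte is least significant, giving 0x2B756C2E.
0x2B756C2E = 729115694.

729115694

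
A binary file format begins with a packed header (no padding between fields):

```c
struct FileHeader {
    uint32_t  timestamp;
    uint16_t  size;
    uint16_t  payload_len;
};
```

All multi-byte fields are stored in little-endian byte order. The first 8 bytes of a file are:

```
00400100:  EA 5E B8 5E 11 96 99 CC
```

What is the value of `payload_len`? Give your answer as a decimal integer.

52377

`payload_len` follows `timestamp` (4 B), `size` (2 B), so it starts at offset 4 + 2 = 6 and occupies 2 bytes.
Bytes at offsets 6..7: 99 CC.
Little-endian: lowest address holds the least-significant byte.
Reassemble most-significant byte first: CC 99 → 0xCC99.
0xCC99 = 52377.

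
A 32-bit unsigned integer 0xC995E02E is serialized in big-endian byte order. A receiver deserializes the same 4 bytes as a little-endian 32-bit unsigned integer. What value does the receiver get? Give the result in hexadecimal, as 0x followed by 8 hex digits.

Stored big-endian, the bytes at ascending addresses are C9 95 E0 2E.
Read back as little-endian, the first byte is least significant, giving 0x2EE095C9.

0x2EE095C9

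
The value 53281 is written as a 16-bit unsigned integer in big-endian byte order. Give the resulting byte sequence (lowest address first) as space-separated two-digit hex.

53281 in hexadecimal, padded to 16 bits, is 0xD021.
Split into bytes (most-significant first): D0 21.
Big-endian stores the most-significant byte at the lowest address.
So the memory order matches the most-significant-first order: D0 21.

D0 21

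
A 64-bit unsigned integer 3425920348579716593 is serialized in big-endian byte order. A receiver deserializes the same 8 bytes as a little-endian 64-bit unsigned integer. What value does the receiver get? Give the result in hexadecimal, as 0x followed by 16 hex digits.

3425920348579716593 in 64-bit hexadecimal is 0x2F8B5067DDE05DF1.
Stored big-endian, the bytes at ascending addresses are 2F 8B 50 67 DD E0 5D F1.
Read back as little-endian, the first byte is least significant, giving 0xF15DE0DD67508B2F.

0xF15DE0DD67508B2F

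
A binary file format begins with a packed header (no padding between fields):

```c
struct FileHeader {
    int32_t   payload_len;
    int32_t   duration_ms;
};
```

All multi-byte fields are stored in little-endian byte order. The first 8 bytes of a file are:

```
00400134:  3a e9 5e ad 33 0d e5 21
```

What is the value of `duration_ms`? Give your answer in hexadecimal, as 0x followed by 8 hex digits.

`duration_ms` follows `payload_len` (4 bytes), so it starts at byte offset 4 and occupies 4 bytes.
Bytes at offsets 4..7: 33 0D E5 21.
Little-endian stores the least-significant byte at the lowest address.
Reassemble most-significant byte first: 21 E5 0D 33 → 0x21E50D33.

0x21E50D33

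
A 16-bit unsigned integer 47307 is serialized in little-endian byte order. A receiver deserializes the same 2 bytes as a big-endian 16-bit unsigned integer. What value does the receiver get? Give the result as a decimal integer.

52152

47307 in 16-bit hexadecimal is 0xB8CB.
Stored little-endian, the bytes at ascending addresses are CB B8.
Read back as big-endian, the last byte is least significant, giving 0xCBB8.
0xCBB8 = 52152.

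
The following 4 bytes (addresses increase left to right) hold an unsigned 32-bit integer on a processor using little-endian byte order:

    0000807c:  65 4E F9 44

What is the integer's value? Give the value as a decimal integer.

1157189221

In little-endian order the low byte comes first in memory.
Reassemble most-significant byte first: 44 F9 4E 65 → 0x44F94E65.
0x44F94E65 = 1157189221.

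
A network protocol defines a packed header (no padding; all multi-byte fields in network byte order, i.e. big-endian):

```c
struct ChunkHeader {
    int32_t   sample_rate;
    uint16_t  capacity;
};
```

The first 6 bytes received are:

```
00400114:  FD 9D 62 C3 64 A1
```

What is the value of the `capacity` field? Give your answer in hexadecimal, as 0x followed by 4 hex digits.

0x64A1

`capacity` follows `sample_rate` (4 bytes), so it starts at byte offset 4 and occupies 2 bytes.
Bytes at offsets 4..5: 64 A1.
Big-endian stores the most-significant byte at the lowest address.
The bytes are already most-significant first: 0x64A1.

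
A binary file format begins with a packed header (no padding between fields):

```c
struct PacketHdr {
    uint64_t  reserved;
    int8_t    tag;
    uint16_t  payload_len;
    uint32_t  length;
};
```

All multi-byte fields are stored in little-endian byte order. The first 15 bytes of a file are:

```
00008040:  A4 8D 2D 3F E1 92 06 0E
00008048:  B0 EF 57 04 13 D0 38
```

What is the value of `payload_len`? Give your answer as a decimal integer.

`payload_len` follows `reserved` (8 B), `tag` (1 B), so it starts at offset 8 + 1 = 9 and occupies 2 bytes.
Bytes at offsets 9..10: EF 57.
Little-endian: lowest address holds the least-significant byte.
Reassemble most-significant byte first: 57 EF → 0x57EF.
0x57EF = 22511.

22511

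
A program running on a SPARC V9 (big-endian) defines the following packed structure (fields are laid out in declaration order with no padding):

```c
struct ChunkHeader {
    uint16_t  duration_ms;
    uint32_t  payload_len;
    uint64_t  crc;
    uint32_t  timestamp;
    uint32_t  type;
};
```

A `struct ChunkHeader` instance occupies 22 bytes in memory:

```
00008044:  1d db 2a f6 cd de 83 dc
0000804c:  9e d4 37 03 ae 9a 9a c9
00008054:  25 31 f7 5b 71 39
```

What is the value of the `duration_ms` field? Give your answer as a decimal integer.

7643

`duration_ms` is the first field, at byte offset 0, occupying 2 bytes.
Bytes at offsets 0..1: 1D DB.
Big-endian stores the most-significant byte at the lowest address.
The bytes are already most-significant first: 0x1DDB.
0x1DDB = 7643.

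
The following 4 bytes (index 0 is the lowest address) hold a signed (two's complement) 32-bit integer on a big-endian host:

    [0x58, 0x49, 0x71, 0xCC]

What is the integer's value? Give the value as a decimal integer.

In big-endian order the high byte comes first in memory.
The bytes are already most-significant first: 0x584971CC.
0x584971CC = 1481208268.

1481208268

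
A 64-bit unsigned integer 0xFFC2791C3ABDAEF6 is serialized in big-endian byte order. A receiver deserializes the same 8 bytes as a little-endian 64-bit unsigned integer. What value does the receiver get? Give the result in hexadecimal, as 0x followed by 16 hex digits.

Stored big-endian, the bytes at ascending addresses are FF C2 79 1C 3A BD AE F6.
Read back as little-endian, the first byte is least significant, giving 0xF6AEBD3A1C79C2FF.

0xF6AEBD3A1C79C2FF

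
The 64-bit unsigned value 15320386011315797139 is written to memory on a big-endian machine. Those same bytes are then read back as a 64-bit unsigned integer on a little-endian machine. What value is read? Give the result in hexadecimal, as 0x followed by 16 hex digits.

0x937C570AE8F19CD4

15320386011315797139 in 64-bit hexadecimal is 0xD49CF1E80A577C93.
Stored big-endian, the bytes at ascending addresses are D4 9C F1 E8 0A 57 7C 93.
Read back as little-endian, the first byte is least significant, giving 0x937C570AE8F19CD4.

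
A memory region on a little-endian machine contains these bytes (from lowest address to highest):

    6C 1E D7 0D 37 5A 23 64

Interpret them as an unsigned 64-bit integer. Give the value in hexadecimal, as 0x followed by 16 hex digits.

Little-endian stores the least-significant byte at the lowest address.
Reassemble most-significant byte first: 64 23 5A 37 0D D7 1E 6C → 0x64235A370DD71E6C.

0x64235A370DD71E6C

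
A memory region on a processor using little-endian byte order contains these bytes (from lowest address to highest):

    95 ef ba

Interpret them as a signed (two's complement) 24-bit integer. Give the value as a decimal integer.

In little-endian order the low byte comes first in memory.
Reassemble most-significant byte first: BA EF 95 → 0xBAEF95.
Top bit is set, so as a signed 24-bit value this is 0xBAEF95 − 2^24 = -4526187.

-4526187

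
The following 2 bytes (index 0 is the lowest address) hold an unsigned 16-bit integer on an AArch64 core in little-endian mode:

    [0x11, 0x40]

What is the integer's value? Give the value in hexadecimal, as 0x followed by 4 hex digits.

In little-endian order the low byte comes first in memory.
Reassemble most-significant byte first: 40 11 → 0x4011.

0x4011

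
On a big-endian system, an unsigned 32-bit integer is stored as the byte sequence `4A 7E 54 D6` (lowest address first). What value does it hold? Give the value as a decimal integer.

Big-endian: lowest address holds the most-significant byte.
The bytes are already most-significant first: 0x4A7E54D6.
0x4A7E54D6 = 1249793238.

1249793238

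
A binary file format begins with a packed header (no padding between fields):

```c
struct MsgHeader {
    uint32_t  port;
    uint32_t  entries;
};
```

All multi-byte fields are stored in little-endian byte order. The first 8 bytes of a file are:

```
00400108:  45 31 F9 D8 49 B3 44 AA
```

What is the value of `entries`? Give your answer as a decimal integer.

`entries` follows `port` (4 bytes), so it starts at byte offset 4 and occupies 4 bytes.
Bytes at offsets 4..7: 49 B3 44 AA.
In little-endian order the low byte comes first in memory.
Reassemble most-significant byte first: AA 44 B3 49 → 0xAA44B349.
0xAA44B349 = 2856629065.

2856629065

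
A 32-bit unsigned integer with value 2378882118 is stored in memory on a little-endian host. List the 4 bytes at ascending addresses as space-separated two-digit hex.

46 DC CA 8D

2378882118 in hexadecimal, padded to 32 bits, is 0x8DCADC46.
Split into bytes (most-significant first): 8D CA DC 46.
In little-endian order the low byte comes first in memory.
So at ascending addresses the bytes are 46 DC CA 8D.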